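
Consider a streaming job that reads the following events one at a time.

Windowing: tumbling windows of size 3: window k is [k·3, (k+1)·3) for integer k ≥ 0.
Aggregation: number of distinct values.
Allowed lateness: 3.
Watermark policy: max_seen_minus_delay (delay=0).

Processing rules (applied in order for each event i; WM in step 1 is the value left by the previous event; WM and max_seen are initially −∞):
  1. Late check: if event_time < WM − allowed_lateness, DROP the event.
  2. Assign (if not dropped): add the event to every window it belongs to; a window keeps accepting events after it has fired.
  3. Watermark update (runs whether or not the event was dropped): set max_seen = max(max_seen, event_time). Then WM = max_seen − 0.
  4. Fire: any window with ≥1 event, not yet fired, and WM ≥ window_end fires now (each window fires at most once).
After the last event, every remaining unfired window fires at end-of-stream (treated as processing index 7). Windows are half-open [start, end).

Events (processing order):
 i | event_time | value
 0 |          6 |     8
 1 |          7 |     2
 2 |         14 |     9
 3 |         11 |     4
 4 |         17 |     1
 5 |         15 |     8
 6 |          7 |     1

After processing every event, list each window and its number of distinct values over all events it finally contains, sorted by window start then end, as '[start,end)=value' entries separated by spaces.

[6,9)=2 [9,12)=1 [12,15)=1 [15,18)=2

i=0 t=6 v=8: → [6,9); WM=6
i=1 t=7 v=2: → [6,9); WM=7
i=2 t=14 v=9: → [12,15); WM=14; [6,9) fires=2
i=3 t=11 v=4: → [9,12); WM=14; [9,12) fires=1
i=4 t=17 v=1: → [15,18); WM=17; [12,15) fires=1
i=5 t=15 v=8: → [15,18); WM=17
i=6 t=7 v=1: DROP (t<17-3); WM=17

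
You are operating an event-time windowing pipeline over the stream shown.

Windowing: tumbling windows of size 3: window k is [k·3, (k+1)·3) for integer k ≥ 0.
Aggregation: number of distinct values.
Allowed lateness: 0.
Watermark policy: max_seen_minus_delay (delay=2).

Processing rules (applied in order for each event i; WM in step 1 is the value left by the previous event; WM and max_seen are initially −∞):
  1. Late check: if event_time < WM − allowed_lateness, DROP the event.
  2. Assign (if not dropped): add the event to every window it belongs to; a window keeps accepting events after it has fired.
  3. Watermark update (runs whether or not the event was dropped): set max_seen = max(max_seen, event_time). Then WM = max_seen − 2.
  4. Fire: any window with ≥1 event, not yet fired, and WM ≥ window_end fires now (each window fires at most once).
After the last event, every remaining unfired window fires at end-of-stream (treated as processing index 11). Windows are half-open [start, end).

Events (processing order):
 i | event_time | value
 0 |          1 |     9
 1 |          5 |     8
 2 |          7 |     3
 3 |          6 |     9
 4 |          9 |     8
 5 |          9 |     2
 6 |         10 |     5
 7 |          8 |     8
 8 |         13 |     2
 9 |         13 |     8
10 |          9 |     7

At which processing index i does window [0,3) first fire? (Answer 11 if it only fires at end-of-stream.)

1

i=0 t=1 v=9: → [0,3); WM=-1
i=1 t=5 v=8: → [3,6); WM=3; [0,3) fires=1
i=2 t=7 v=3: → [6,9); WM=5
i=3 t=6 v=9: → [6,9); WM=5
i=4 t=9 v=8: → [9,12); WM=7; [3,6) fires=1
i=5 t=9 v=2: → [9,12); WM=7
i=6 t=10 v=5: → [9,12); WM=8
i=7 t=8 v=8: → [6,9); WM=8
i=8 t=13 v=2: → [12,15); WM=11; [6,9) fires=3
i=9 t=13 v=8: → [12,15); WM=11
i=10 t=9 v=7: DROP (t<11-0); WM=11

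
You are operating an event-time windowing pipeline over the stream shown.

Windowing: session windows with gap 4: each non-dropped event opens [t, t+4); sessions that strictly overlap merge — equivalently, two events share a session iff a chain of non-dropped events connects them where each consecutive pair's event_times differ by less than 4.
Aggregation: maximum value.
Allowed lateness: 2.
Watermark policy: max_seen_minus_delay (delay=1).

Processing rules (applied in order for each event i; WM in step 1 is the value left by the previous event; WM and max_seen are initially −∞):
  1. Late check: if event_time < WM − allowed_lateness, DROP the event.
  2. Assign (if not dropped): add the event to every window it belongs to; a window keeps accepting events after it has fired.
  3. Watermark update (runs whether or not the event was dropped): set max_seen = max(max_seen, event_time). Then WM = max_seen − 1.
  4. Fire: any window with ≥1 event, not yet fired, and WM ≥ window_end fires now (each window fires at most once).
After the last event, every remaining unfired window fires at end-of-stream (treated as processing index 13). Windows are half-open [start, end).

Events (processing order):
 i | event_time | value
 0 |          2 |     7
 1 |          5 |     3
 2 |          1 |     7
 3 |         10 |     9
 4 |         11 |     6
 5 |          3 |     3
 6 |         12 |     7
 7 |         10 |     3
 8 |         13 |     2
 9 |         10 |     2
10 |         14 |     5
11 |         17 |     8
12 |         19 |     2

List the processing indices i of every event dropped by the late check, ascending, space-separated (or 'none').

i=0 t=2 v=7: → [2,6); WM=1
i=1 t=5 v=3: → [2,9); WM=4
i=2 t=1 v=7: DROP (t<4-2); WM=4
i=3 t=10 v=9: → [10,14); WM=9
i=4 t=11 v=6: → [10,15); WM=10
i=5 t=3 v=3: DROP (t<10-2); WM=10
i=6 t=12 v=7: → [10,16); WM=11
i=7 t=10 v=3: → [10,16); WM=11
i=8 t=13 v=2: → [10,17); WM=12
i=9 t=10 v=2: → [10,17); WM=12
i=10 t=14 v=5: → [10,18); WM=13
i=11 t=17 v=8: → [10,21); WM=16
i=12 t=19 v=2: → [10,23); WM=18

2 5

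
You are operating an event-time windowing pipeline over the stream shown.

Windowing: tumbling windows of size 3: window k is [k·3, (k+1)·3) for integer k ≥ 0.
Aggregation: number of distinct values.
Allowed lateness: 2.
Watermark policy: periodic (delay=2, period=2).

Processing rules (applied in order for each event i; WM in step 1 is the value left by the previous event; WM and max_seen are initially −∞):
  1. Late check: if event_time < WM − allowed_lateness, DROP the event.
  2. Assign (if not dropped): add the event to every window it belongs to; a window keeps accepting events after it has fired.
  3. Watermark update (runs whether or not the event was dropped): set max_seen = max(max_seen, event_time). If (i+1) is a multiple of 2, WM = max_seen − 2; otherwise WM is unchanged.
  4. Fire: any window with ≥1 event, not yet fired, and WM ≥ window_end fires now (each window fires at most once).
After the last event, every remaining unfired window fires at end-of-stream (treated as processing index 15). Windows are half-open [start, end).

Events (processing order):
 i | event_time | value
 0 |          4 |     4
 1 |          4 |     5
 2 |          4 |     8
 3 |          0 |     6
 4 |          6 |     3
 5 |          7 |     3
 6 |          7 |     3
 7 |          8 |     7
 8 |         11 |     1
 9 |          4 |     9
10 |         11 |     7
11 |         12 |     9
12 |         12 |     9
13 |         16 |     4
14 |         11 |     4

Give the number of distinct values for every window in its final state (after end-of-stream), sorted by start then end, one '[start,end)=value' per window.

i=0 t=4 v=4: → [3,6); WM=−∞
i=1 t=4 v=5: → [3,6); WM=2
i=2 t=4 v=8: → [3,6); WM=2
i=3 t=0 v=6: → [0,3); WM=2
i=4 t=6 v=3: → [6,9); WM=2
i=5 t=7 v=3: → [6,9); WM=5; [0,3) fires=1
i=6 t=7 v=3: → [6,9); WM=5
i=7 t=8 v=7: → [6,9); WM=6; [3,6) fires=3
i=8 t=11 v=1: → [9,12); WM=6
i=9 t=4 v=9: → [3,6); WM=9; [6,9) fires=2
i=10 t=11 v=7: → [9,12); WM=9
i=11 t=12 v=9: → [12,15); WM=10
i=12 t=12 v=9: → [12,15); WM=10
i=13 t=16 v=4: → [15,18); WM=14; [9,12) fires=2
i=14 t=11 v=4: DROP (t<14-2); WM=14

[0,3)=1 [3,6)=4 [6,9)=2 [9,12)=2 [12,15)=1 [15,18)=1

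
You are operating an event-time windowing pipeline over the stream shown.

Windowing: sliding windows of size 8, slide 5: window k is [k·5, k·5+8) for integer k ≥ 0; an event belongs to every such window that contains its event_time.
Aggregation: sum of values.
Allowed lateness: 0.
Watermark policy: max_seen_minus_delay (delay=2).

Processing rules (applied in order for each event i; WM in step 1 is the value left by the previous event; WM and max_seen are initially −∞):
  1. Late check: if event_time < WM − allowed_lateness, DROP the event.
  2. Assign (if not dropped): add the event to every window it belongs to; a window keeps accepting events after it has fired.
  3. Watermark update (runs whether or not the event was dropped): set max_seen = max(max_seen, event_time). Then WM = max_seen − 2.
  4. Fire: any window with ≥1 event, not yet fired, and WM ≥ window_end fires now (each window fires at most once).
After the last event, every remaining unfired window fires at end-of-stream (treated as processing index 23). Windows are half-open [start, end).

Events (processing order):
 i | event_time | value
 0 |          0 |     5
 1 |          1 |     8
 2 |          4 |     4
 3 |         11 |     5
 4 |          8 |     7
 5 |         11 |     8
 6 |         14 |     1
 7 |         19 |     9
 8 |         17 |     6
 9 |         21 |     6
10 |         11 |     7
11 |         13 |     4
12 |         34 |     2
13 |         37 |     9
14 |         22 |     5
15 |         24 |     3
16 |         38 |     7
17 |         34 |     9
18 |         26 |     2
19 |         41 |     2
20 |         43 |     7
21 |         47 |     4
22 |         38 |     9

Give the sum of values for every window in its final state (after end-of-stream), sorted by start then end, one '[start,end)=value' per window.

i=0 t=0 v=5: → [0,8); WM=-2
i=1 t=1 v=8: → [0,8); WM=-1
i=2 t=4 v=4: → [0,8); WM=2
i=3 t=11 v=5: → [10,18),[5,13); WM=9; [0,8) fires=17
i=4 t=8 v=7: DROP (t<9-0); WM=9
i=5 t=11 v=8: → [10,18),[5,13); WM=9
i=6 t=14 v=1: → [10,18); WM=12
i=7 t=19 v=9: → [15,23); WM=17; [5,13) fires=13
i=8 t=17 v=6: → [15,23),[10,18); WM=17
i=9 t=21 v=6: → [20,28),[15,23); WM=19; [10,18) fires=20
i=10 t=11 v=7: DROP (t<19-0); WM=19
i=11 t=13 v=4: DROP (t<19-0); WM=19
i=12 t=34 v=2: → [30,38); WM=32; [15,23) fires=21 [20,28) fires=6
i=13 t=37 v=9: → [35,43),[30,38); WM=35
i=14 t=22 v=5: DROP (t<35-0); WM=35
i=15 t=24 v=3: DROP (t<35-0); WM=35
i=16 t=38 v=7: → [35,43); WM=36
i=17 t=34 v=9: DROP (t<36-0); WM=36
i=18 t=26 v=2: DROP (t<36-0); WM=36
i=19 t=41 v=2: → [40,48),[35,43); WM=39; [30,38) fires=11
i=20 t=43 v=7: → [40,48); WM=41
i=21 t=47 v=4: → [45,53),[40,48); WM=45; [35,43) fires=18
i=22 t=38 v=9: DROP (t<45-0); WM=45

[0,8)=17 [5,13)=13 [10,18)=20 [15,23)=21 [20,28)=6 [30,38)=11 [35,43)=18 [40,48)=13 [45,53)=4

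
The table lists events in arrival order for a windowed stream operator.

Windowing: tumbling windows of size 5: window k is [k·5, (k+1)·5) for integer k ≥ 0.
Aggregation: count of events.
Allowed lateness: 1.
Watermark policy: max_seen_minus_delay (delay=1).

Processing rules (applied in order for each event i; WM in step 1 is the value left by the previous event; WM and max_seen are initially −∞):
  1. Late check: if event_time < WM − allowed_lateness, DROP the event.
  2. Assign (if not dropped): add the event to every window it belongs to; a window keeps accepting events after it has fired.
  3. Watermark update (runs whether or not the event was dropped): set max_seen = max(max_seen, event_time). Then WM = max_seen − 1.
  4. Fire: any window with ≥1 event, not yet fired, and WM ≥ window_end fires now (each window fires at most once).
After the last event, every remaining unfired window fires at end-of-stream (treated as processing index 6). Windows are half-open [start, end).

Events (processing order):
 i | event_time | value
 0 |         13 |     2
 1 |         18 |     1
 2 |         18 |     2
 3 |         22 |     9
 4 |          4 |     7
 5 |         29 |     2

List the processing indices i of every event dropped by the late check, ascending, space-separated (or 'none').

i=0 t=13 v=2: → [10,15); WM=12
i=1 t=18 v=1: → [15,20); WM=17; [10,15) fires=1
i=2 t=18 v=2: → [15,20); WM=17
i=3 t=22 v=9: → [20,25); WM=21; [15,20) fires=2
i=4 t=4 v=7: DROP (t<21-1); WM=21
i=5 t=29 v=2: → [25,30); WM=28; [20,25) fires=1

4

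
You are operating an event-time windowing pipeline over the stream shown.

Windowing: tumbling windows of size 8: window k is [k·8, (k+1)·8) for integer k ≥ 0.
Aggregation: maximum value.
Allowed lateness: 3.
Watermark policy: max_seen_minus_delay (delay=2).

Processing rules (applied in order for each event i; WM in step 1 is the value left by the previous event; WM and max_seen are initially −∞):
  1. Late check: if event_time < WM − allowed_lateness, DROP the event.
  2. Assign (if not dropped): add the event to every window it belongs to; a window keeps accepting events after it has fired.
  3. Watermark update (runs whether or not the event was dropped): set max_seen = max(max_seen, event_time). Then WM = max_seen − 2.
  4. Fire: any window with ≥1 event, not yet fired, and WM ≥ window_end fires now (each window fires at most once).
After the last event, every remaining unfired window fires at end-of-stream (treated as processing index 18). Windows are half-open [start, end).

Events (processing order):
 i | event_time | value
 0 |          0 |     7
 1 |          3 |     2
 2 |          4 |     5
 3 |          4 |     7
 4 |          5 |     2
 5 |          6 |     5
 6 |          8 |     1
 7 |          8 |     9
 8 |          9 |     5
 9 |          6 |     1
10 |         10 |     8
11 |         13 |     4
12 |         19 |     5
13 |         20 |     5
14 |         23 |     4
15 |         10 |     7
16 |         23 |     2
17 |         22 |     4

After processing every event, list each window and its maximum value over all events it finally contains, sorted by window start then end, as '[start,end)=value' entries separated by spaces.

[0,8)=7 [8,16)=9 [16,24)=5

i=0 t=0 v=7: → [0,8); WM=-2
i=1 t=3 v=2: → [0,8); WM=1
i=2 t=4 v=5: → [0,8); WM=2
i=3 t=4 v=7: → [0,8); WM=2
i=4 t=5 v=2: → [0,8); WM=3
i=5 t=6 v=5: → [0,8); WM=4
i=6 t=8 v=1: → [8,16); WM=6
i=7 t=8 v=9: → [8,16); WM=6
i=8 t=9 v=5: → [8,16); WM=7
i=9 t=6 v=1: → [0,8); WM=7
i=10 t=10 v=8: → [8,16); WM=8; [0,8) fires=7
i=11 t=13 v=4: → [8,16); WM=11
i=12 t=19 v=5: → [16,24); WM=17; [8,16) fires=9
i=13 t=20 v=5: → [16,24); WM=18
i=14 t=23 v=4: → [16,24); WM=21
i=15 t=10 v=7: DROP (t<21-3); WM=21
i=16 t=23 v=2: → [16,24); WM=21
i=17 t=22 v=4: → [16,24); WM=21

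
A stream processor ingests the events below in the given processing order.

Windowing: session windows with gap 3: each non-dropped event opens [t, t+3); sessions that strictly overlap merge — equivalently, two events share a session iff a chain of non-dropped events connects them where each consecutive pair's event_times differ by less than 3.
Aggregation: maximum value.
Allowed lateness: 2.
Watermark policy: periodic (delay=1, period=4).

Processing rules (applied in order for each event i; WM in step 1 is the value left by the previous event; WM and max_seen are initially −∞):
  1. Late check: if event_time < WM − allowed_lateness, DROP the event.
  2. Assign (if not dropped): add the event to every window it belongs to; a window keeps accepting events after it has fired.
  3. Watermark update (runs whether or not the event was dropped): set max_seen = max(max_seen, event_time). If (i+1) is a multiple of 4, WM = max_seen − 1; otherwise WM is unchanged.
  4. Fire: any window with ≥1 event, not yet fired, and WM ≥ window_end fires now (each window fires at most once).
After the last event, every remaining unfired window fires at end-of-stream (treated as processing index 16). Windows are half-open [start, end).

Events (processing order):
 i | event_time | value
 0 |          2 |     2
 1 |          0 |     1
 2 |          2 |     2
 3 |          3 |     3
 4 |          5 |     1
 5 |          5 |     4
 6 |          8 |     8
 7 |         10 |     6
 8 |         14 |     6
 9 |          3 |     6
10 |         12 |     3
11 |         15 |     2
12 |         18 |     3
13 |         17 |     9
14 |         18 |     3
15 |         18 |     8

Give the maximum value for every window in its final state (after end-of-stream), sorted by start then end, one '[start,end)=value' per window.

[0,8)=4 [8,21)=9

i=0 t=2 v=2: → [2,5); WM=−∞
i=1 t=0 v=1: → [0,5); WM=−∞
i=2 t=2 v=2: → [0,5); WM=−∞
i=3 t=3 v=3: → [0,6); WM=2
i=4 t=5 v=1: → [0,8); WM=2
i=5 t=5 v=4: → [0,8); WM=2
i=6 t=8 v=8: → [8,11); WM=2
i=7 t=10 v=6: → [8,13); WM=9
i=8 t=14 v=6: → [14,17); WM=9
i=9 t=3 v=6: DROP (t<9-2); WM=9
i=10 t=12 v=3: → [8,17); WM=9
i=11 t=15 v=2: → [8,18); WM=14
i=12 t=18 v=3: → [18,21); WM=14
i=13 t=17 v=9: → [8,21); WM=14
i=14 t=18 v=3: → [8,21); WM=14
i=15 t=18 v=8: → [8,21); WM=17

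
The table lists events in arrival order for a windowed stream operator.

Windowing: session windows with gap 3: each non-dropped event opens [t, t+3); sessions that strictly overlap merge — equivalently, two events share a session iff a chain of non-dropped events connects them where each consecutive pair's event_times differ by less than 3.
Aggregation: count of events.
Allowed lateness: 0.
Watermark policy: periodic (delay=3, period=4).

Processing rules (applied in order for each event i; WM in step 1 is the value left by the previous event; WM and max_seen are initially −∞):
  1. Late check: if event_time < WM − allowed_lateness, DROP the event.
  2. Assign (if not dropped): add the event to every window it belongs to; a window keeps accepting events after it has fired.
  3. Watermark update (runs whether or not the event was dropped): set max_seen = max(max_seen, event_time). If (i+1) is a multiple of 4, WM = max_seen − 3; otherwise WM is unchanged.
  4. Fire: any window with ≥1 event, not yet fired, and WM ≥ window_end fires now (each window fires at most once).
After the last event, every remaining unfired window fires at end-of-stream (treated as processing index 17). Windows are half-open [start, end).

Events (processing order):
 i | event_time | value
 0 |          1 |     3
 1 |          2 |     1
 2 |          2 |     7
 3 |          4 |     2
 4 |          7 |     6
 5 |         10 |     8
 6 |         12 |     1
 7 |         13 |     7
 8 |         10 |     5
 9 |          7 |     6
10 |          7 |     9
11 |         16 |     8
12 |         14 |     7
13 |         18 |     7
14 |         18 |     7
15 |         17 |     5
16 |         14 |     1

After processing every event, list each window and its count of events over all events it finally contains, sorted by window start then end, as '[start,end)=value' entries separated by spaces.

[1,7)=4 [7,10)=1 [10,21)=9

i=0 t=1 v=3: → [1,4); WM=−∞
i=1 t=2 v=1: → [1,5); WM=−∞
i=2 t=2 v=7: → [1,5); WM=−∞
i=3 t=4 v=2: → [1,7); WM=1
i=4 t=7 v=6: → [7,10); WM=1
i=5 t=10 v=8: → [10,13); WM=1
i=6 t=12 v=1: → [10,15); WM=1
i=7 t=13 v=7: → [10,16); WM=10
i=8 t=10 v=5: → [10,16); WM=10
i=9 t=7 v=6: DROP (t<10-0); WM=10
i=10 t=7 v=9: DROP (t<10-0); WM=10
i=11 t=16 v=8: → [16,19); WM=13
i=12 t=14 v=7: → [10,19); WM=13
i=13 t=18 v=7: → [10,21); WM=13
i=14 t=18 v=7: → [10,21); WM=13
i=15 t=17 v=5: → [10,21); WM=15
i=16 t=14 v=1: DROP (t<15-0); WM=15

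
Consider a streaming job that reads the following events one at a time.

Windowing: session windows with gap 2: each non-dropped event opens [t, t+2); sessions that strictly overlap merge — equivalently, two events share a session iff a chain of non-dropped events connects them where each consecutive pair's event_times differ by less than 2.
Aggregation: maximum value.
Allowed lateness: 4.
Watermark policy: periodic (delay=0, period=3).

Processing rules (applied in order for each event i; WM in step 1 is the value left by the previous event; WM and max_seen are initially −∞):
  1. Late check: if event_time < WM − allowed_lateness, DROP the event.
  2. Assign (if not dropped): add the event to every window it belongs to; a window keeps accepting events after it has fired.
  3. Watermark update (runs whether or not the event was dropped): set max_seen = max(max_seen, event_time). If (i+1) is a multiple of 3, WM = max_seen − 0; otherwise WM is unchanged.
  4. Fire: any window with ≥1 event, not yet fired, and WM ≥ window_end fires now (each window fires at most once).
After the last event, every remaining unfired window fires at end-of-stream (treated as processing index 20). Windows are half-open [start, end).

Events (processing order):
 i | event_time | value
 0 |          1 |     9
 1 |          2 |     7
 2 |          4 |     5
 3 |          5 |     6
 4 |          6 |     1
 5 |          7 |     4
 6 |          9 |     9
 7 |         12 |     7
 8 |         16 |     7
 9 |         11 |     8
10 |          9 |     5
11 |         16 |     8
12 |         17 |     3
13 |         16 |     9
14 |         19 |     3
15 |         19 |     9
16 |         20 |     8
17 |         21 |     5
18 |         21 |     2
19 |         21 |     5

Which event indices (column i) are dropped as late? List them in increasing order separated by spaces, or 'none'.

9 10

i=0 t=1 v=9: → [1,3); WM=−∞
i=1 t=2 v=7: → [1,4); WM=−∞
i=2 t=4 v=5: → [4,6); WM=4
i=3 t=5 v=6: → [4,7); WM=4
i=4 t=6 v=1: → [4,8); WM=4
i=5 t=7 v=4: → [4,9); WM=7
i=6 t=9 v=9: → [9,11); WM=7
i=7 t=12 v=7: → [12,14); WM=7
i=8 t=16 v=7: → [16,18); WM=16
i=9 t=11 v=8: DROP (t<16-4); WM=16
i=10 t=9 v=5: DROP (t<16-4); WM=16
i=11 t=16 v=8: → [16,18); WM=16
i=12 t=17 v=3: → [16,19); WM=16
i=13 t=16 v=9: → [16,19); WM=16
i=14 t=19 v=3: → [19,21); WM=19
i=15 t=19 v=9: → [19,21); WM=19
i=16 t=20 v=8: → [19,22); WM=19
i=17 t=21 v=5: → [19,23); WM=21
i=18 t=21 v=2: → [19,23); WM=21
i=19 t=21 v=5: → [19,23); WM=21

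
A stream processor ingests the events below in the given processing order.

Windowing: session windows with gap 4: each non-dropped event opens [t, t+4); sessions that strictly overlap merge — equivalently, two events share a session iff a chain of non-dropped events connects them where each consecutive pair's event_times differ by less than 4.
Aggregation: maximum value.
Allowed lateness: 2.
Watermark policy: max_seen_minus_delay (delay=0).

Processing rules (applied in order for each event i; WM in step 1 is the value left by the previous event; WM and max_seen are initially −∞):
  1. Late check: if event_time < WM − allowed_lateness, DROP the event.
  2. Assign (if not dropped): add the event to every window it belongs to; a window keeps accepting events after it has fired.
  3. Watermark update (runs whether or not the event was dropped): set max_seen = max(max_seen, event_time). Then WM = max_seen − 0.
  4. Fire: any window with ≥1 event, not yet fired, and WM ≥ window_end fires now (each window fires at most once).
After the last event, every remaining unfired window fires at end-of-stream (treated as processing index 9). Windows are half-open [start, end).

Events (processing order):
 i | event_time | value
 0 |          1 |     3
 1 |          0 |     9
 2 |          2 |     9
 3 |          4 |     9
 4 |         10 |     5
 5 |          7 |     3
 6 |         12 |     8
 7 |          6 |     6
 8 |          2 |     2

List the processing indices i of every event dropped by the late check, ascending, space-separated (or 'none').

i=0 t=1 v=3: → [1,5); WM=1
i=1 t=0 v=9: → [0,5); WM=1
i=2 t=2 v=9: → [0,6); WM=2
i=3 t=4 v=9: → [0,8); WM=4
i=4 t=10 v=5: → [10,14); WM=10
i=5 t=7 v=3: DROP (t<10-2); WM=10
i=6 t=12 v=8: → [10,16); WM=12
i=7 t=6 v=6: DROP (t<12-2); WM=12
i=8 t=2 v=2: DROP (t<12-2); WM=12

5 7 8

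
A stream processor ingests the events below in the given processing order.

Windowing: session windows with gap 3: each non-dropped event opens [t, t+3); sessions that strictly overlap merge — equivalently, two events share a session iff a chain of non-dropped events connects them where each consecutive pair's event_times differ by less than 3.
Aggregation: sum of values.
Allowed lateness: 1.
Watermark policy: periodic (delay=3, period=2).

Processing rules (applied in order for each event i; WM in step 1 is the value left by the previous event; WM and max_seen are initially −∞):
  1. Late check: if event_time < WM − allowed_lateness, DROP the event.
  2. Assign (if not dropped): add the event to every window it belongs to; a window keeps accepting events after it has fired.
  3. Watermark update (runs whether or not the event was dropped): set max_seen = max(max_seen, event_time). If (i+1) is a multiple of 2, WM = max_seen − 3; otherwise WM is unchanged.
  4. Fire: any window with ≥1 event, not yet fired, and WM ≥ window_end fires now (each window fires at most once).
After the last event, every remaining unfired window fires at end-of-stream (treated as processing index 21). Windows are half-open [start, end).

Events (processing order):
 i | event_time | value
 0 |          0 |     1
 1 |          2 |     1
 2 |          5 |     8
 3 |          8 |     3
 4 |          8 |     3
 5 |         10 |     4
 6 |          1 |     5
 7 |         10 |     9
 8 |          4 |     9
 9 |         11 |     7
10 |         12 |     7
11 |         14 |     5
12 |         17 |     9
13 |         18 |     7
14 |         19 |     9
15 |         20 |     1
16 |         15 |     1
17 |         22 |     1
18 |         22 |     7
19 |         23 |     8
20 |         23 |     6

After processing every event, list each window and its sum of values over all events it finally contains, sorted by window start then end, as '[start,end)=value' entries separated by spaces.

i=0 t=0 v=1: → [0,3); WM=−∞
i=1 t=2 v=1: → [0,5); WM=-1
i=2 t=5 v=8: → [5,8); WM=-1
i=3 t=8 v=3: → [8,11); WM=5
i=4 t=8 v=3: → [8,11); WM=5
i=5 t=10 v=4: → [8,13); WM=7
i=6 t=1 v=5: DROP (t<7-1); WM=7
i=7 t=10 v=9: → [8,13); WM=7
i=8 t=4 v=9: DROP (t<7-1); WM=7
i=9 t=11 v=7: → [8,14); WM=8
i=10 t=12 v=7: → [8,15); WM=8
i=11 t=14 v=5: → [8,17); WM=11
i=12 t=17 v=9: → [17,20); WM=11
i=13 t=18 v=7: → [17,21); WM=15
i=14 t=19 v=9: → [17,22); WM=15
i=15 t=20 v=1: → [17,23); WM=17
i=16 t=15 v=1: DROP (t<17-1); WM=17
i=17 t=22 v=1: → [17,25); WM=19
i=18 t=22 v=7: → [17,25); WM=19
i=19 t=23 v=8: → [17,26); WM=20
i=20 t=23 v=6: → [17,26); WM=20

[0,5)=2 [5,8)=8 [8,17)=38 [17,26)=48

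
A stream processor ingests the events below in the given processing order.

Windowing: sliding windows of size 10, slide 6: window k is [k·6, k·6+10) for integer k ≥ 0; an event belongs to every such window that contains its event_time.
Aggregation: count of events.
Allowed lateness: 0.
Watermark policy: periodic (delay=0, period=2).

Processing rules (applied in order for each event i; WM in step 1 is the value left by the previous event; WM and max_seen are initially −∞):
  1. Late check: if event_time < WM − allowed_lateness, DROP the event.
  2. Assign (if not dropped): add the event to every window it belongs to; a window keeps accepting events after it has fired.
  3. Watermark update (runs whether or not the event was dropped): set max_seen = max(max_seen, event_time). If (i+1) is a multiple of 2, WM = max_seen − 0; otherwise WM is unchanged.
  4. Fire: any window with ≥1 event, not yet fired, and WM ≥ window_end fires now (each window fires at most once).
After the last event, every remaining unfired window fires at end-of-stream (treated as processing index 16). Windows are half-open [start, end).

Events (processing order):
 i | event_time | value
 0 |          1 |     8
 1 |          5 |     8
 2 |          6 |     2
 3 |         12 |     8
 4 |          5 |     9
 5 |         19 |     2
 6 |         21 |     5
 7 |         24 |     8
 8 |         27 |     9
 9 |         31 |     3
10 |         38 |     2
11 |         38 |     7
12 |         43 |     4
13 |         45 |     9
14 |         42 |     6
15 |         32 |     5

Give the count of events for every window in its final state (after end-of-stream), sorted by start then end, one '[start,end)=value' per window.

[0,10)=3 [6,16)=2 [12,22)=3 [18,28)=4 [24,34)=3 [30,40)=3 [36,46)=4 [42,52)=2

i=0 t=1 v=8: → [0,10); WM=−∞
i=1 t=5 v=8: → [0,10); WM=5
i=2 t=6 v=2: → [6,16),[0,10); WM=5
i=3 t=12 v=8: → [12,22),[6,16); WM=12; [0,10) fires=3
i=4 t=5 v=9: DROP (t<12-0); WM=12
i=5 t=19 v=2: → [18,28),[12,22); WM=19; [6,16) fires=2
i=6 t=21 v=5: → [18,28),[12,22); WM=19
i=7 t=24 v=8: → [24,34),[18,28); WM=24; [12,22) fires=3
i=8 t=27 v=9: → [24,34),[18,28); WM=24
i=9 t=31 v=3: → [30,40),[24,34); WM=31; [18,28) fires=4
i=10 t=38 v=2: → [36,46),[30,40); WM=31
i=11 t=38 v=7: → [36,46),[30,40); WM=38; [24,34) fires=3
i=12 t=43 v=4: → [42,52),[36,46); WM=38
i=13 t=45 v=9: → [42,52),[36,46); WM=45; [30,40) fires=3
i=14 t=42 v=6: DROP (t<45-0); WM=45
i=15 t=32 v=5: DROP (t<45-0); WM=45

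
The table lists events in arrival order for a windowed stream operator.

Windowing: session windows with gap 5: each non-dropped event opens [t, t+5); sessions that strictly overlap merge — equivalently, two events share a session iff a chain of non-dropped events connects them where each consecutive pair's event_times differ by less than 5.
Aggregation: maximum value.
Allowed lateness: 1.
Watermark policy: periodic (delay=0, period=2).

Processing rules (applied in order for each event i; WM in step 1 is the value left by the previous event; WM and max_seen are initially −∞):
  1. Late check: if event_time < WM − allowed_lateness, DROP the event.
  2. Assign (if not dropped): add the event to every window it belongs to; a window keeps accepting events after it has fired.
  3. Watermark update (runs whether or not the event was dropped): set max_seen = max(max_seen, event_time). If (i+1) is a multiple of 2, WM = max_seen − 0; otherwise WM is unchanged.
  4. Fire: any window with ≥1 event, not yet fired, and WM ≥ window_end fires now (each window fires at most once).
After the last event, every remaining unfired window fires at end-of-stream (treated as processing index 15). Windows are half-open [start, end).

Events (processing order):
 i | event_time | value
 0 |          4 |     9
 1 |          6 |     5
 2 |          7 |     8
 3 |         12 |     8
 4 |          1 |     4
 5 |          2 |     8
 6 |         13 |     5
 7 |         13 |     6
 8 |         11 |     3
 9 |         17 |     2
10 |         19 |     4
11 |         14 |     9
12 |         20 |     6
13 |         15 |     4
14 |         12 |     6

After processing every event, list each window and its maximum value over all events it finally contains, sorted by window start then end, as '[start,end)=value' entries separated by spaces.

i=0 t=4 v=9: → [4,9); WM=−∞
i=1 t=6 v=5: → [4,11); WM=6
i=2 t=7 v=8: → [4,12); WM=6
i=3 t=12 v=8: → [12,17); WM=12
i=4 t=1 v=4: DROP (t<12-1); WM=12
i=5 t=2 v=8: DROP (t<12-1); WM=12
i=6 t=13 v=5: → [12,18); WM=12
i=7 t=13 v=6: → [12,18); WM=13
i=8 t=11 v=3: DROP (t<13-1); WM=13
i=9 t=17 v=2: → [12,22); WM=17
i=10 t=19 v=4: → [12,24); WM=17
i=11 t=14 v=9: DROP (t<17-1); WM=19
i=12 t=20 v=6: → [12,25); WM=19
i=13 t=15 v=4: DROP (t<19-1); WM=20
i=14 t=12 v=6: DROP (t<20-1); WM=20

[4,12)=9 [12,25)=8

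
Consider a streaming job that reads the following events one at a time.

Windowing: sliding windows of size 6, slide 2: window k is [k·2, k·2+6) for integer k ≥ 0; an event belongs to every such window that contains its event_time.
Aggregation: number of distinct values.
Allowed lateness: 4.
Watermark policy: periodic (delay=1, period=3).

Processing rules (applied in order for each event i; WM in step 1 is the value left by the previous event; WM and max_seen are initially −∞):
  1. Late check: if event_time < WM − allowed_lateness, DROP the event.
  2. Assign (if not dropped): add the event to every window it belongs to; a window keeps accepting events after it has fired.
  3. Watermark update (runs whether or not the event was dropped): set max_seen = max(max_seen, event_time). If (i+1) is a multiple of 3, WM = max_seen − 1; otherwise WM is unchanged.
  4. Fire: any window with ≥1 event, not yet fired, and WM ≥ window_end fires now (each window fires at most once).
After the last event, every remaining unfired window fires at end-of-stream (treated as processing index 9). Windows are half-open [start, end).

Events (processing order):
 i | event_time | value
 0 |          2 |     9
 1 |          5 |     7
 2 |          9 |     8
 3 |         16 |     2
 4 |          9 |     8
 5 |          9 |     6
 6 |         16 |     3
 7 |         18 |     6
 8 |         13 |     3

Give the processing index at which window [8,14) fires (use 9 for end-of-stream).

i=0 t=2 v=9: → [2,8),[0,6); WM=−∞
i=1 t=5 v=7: → [4,10),[2,8),[0,6); WM=−∞
i=2 t=9 v=8: → [8,14),[6,12),[4,10); WM=8; [0,6) fires=2 [2,8) fires=2
i=3 t=16 v=2: → [16,22),[14,20),[12,18); WM=8
i=4 t=9 v=8: → [8,14),[6,12),[4,10); WM=8
i=5 t=9 v=6: → [8,14),[6,12),[4,10); WM=15; [4,10) fires=3 [6,12) fires=2 [8,14) fires=2
i=6 t=16 v=3: → [16,22),[14,20),[12,18); WM=15
i=7 t=18 v=6: → [18,24),[16,22),[14,20); WM=15
i=8 t=13 v=3: → [12,18),[10,16),[8,14); WM=17; [10,16) fires=1

5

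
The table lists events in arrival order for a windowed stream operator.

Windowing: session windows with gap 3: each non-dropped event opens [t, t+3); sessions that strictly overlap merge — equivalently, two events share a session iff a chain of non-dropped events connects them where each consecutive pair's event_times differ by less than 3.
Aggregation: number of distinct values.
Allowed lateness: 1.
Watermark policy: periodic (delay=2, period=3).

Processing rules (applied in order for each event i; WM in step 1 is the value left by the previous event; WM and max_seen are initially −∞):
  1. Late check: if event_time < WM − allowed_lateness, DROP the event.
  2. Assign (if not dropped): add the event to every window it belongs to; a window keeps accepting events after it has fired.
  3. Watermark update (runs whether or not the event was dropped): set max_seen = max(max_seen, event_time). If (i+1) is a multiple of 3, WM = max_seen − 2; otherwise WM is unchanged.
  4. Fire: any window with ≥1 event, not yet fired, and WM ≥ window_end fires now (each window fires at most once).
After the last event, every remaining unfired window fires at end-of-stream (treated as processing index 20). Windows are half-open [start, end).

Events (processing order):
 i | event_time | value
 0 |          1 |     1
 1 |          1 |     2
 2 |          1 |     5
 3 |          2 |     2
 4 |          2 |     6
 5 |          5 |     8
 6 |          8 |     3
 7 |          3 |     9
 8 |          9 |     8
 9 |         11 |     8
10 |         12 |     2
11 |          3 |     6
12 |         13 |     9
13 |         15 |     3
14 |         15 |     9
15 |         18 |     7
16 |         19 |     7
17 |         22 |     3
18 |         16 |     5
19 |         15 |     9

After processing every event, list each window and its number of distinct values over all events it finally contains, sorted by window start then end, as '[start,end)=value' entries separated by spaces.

i=0 t=1 v=1: → [1,4); WM=−∞
i=1 t=1 v=2: → [1,4); WM=−∞
i=2 t=1 v=5: → [1,4); WM=-1
i=3 t=2 v=2: → [1,5); WM=-1
i=4 t=2 v=6: → [1,5); WM=-1
i=5 t=5 v=8: → [5,8); WM=3
i=6 t=8 v=3: → [8,11); WM=3
i=7 t=3 v=9: → [1,8); WM=3
i=8 t=9 v=8: → [8,12); WM=7
i=9 t=11 v=8: → [8,14); WM=7
i=10 t=12 v=2: → [8,15); WM=7
i=11 t=3 v=6: DROP (t<7-1); WM=10
i=12 t=13 v=9: → [8,16); WM=10
i=13 t=15 v=3: → [8,18); WM=10
i=14 t=15 v=9: → [8,18); WM=13
i=15 t=18 v=7: → [18,21); WM=13
i=16 t=19 v=7: → [18,22); WM=13
i=17 t=22 v=3: → [22,25); WM=20
i=18 t=16 v=5: DROP (t<20-1); WM=20
i=19 t=15 v=9: DROP (t<20-1); WM=20

[1,8)=6 [8,18)=4 [18,22)=1 [22,25)=1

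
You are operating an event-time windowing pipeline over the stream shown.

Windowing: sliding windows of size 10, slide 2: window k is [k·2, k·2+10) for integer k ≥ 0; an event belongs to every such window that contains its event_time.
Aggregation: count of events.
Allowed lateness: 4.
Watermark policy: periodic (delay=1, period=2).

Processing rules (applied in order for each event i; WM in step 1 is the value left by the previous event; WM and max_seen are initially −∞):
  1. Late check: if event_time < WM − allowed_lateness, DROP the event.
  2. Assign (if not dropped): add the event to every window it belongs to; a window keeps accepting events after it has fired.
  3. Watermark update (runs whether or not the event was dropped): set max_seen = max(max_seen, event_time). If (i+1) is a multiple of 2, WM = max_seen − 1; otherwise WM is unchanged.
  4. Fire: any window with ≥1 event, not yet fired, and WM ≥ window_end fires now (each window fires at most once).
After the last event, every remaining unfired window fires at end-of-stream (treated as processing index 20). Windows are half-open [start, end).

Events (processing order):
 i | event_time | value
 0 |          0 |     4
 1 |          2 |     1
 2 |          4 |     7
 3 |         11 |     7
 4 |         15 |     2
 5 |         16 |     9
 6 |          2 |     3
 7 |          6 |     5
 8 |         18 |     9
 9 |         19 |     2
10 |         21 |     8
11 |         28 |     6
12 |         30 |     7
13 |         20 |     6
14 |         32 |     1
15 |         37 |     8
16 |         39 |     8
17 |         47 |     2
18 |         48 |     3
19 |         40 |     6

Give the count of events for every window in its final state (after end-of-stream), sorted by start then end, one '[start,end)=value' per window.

i=0 t=0 v=4: → [0,10); WM=−∞
i=1 t=2 v=1: → [2,12),[0,10); WM=1
i=2 t=4 v=7: → [4,14),[2,12),[0,10); WM=1
i=3 t=11 v=7: → [10,20),[8,18),[6,16),[4,14),[2,12); WM=10; [0,10) fires=3
i=4 t=15 v=2: → [14,24),[12,22),[10,20),[8,18),[6,16); WM=10
i=5 t=16 v=9: → [16,26),[14,24),[12,22),[10,20),[8,18); WM=15; [2,12) fires=3 [4,14) fires=2
i=6 t=2 v=3: DROP (t<15-4); WM=15
i=7 t=6 v=5: DROP (t<15-4); WM=15
i=8 t=18 v=9: → [18,28),[16,26),[14,24),[12,22),[10,20); WM=15
i=9 t=19 v=2: → [18,28),[16,26),[14,24),[12,22),[10,20); WM=18; [6,16) fires=2 [8,18) fires=3
i=10 t=21 v=8: → [20,30),[18,28),[16,26),[14,24),[12,22); WM=18
i=11 t=28 v=6: → [28,38),[26,36),[24,34),[22,32),[20,30); WM=27; [10,20) fires=5 [12,22) fires=5 [14,24) fires=5 [16,26) fires=4
i=12 t=30 v=7: → [30,40),[28,38),[26,36),[24,34),[22,32); WM=27
i=13 t=20 v=6: DROP (t<27-4); WM=29; [18,28) fires=3
i=14 t=32 v=1: → [32,42),[30,40),[28,38),[26,36),[24,34); WM=29
i=15 t=37 v=8: → [36,46),[34,44),[32,42),[30,40),[28,38); WM=36; [20,30) fires=2 [22,32) fires=2 [24,34) fires=3 [26,36) fires=3
i=16 t=39 v=8: → [38,48),[36,46),[34,44),[32,42),[30,40); WM=36
i=17 t=47 v=2: → [46,56),[44,54),[42,52),[40,50),[38,48); WM=46; [28,38) fires=4 [30,40) fires=4 [32,42) fires=3 [34,44) fires=2 [36,46) fires=2
i=18 t=48 v=3: → [48,58),[46,56),[44,54),[42,52),[40,50); WM=46
i=19 t=40 v=6: DROP (t<46-4); WM=47

[0,10)=3 [2,12)=3 [4,14)=2 [6,16)=2 [8,18)=3 [10,20)=5 [12,22)=5 [14,24)=5 [16,26)=4 [18,28)=3 [20,30)=2 [22,32)=2 [24,34)=3 [26,36)=3 [28,38)=4 [30,40)=4 [32,42)=3 [34,44)=2 [36,46)=2 [38,48)=2 [40,50)=2 [42,52)=2 [44,54)=2 [46,56)=2 [48,58)=1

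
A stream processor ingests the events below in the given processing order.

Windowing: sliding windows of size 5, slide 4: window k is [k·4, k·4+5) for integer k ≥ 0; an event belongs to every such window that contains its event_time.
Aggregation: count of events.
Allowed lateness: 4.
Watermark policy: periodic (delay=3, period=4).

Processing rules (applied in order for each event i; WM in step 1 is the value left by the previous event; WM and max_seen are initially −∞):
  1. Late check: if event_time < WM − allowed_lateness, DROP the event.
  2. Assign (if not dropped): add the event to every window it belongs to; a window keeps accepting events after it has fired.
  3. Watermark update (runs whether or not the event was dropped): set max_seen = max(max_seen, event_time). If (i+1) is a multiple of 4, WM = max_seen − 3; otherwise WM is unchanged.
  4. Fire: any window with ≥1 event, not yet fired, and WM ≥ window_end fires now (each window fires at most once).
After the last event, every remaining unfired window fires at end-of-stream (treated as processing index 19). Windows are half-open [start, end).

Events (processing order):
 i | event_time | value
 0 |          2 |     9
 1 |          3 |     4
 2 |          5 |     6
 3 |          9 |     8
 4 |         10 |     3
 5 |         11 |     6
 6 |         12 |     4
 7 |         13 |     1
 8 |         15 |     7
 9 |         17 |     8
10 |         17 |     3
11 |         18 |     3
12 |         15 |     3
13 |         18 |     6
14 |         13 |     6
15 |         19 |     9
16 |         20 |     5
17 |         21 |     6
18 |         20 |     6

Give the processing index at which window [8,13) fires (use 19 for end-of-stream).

11

i=0 t=2 v=9: → [0,5); WM=−∞
i=1 t=3 v=4: → [0,5); WM=−∞
i=2 t=5 v=6: → [4,9); WM=−∞
i=3 t=9 v=8: → [8,13); WM=6; [0,5) fires=2
i=4 t=10 v=3: → [8,13); WM=6
i=5 t=11 v=6: → [8,13); WM=6
i=6 t=12 v=4: → [12,17),[8,13); WM=6
i=7 t=13 v=1: → [12,17); WM=10; [4,9) fires=1
i=8 t=15 v=7: → [12,17); WM=10
i=9 t=17 v=8: → [16,21); WM=10
i=10 t=17 v=3: → [16,21); WM=10
i=11 t=18 v=3: → [16,21); WM=15; [8,13) fires=4
i=12 t=15 v=3: → [12,17); WM=15
i=13 t=18 v=6: → [16,21); WM=15
i=14 t=13 v=6: → [12,17); WM=15
i=15 t=19 v=9: → [16,21); WM=16
i=16 t=20 v=5: → [20,25),[16,21); WM=16
i=17 t=21 v=6: → [20,25); WM=16
i=18 t=20 v=6: → [20,25),[16,21); WM=16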